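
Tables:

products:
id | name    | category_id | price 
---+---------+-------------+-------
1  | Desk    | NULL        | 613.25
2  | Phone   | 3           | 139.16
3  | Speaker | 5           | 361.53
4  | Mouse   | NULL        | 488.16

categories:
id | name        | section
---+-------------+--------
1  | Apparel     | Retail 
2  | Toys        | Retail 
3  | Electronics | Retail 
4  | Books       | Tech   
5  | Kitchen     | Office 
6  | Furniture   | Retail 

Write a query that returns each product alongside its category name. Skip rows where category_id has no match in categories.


INNER JOIN keeps only products rows whose category_id matches an id in categories. Walk through each product:
  - product 1 (Desk): category_id=NULL, no match -> dropped
  - product 2 (Phone): category_id=3 -> matches Electronics
  - product 3 (Speaker): category_id=5 -> matches Kitchen
  - product 4 (Mouse): category_id=NULL, no match -> dropped
So 2 of 4 rows are dropped.

SQL:
SELECT a.name, b.name AS category
FROM products a
INNER JOIN categories b ON a.category_id = b.id

Result:
name    | category   
--------+------------
Phone   | Electronics
Speaker | Kitchen    


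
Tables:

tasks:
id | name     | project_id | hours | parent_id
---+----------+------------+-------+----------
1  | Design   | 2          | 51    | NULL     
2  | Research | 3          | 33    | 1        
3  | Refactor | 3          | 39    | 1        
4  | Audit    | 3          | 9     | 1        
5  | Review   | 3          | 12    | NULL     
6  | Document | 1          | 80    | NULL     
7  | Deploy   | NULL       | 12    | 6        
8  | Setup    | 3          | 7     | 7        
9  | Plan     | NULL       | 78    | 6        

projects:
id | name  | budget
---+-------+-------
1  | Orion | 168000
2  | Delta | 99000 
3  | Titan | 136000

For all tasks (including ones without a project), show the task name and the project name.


LEFT JOIN keeps every row from tasks (the left table); where project_id has no match in projects, the project columns become NULL. Walk through each task:
  - task 1 (Design): project_id=2 -> matches Delta
  - task 2 (Research): project_id=3 -> matches Titan
  - task 3 (Refactor): project_id=3 -> matches Titan
  - task 4 (Audit): project_id=3 -> matches Titan
  - task 5 (Review): project_id=3 -> matches Titan
  - task 6 (Document): project_id=1 -> matches Orion
  - task 7 (Deploy): project_id=NULL, no match -> kept with NULL
  - task 8 (Setup): project_id=3 -> matches Titan
  - task 9 (Plan): project_id=NULL, no match -> kept with NULL
All 9 rows appear; 2 have NULL project.

SQL:
SELECT a.name, b.name AS project
FROM tasks a
LEFT JOIN projects b ON a.project_id = b.id

Result:
name     | project
---------+--------
Design   | Delta  
Research | Titan  
Refactor | Titan  
Audit    | Titan  
Review   | Titan  
Document | Orion  
Deploy   | NULL   
Setup    | Titan  
Plan     | NULL   


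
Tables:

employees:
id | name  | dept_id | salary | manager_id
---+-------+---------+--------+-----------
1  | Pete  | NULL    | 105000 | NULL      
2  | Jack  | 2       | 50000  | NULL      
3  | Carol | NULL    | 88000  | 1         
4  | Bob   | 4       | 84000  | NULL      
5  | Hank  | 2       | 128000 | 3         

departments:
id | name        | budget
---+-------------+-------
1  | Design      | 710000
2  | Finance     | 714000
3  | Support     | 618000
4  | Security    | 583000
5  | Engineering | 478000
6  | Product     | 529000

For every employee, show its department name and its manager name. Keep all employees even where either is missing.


Two LEFT JOINs from the same base table employees: one to departments via dept_id, one to employees itself via manager_id. Both are LEFT so every employee is preserved.
Match against departments:
  - employee 1 (Pete): dept_id=NULL, no match -> kept with NULL
  - employee 2 (Jack): dept_id=2 -> matches Finance
  - employee 3 (Carol): dept_id=NULL, no match -> kept with NULL
  - employee 4 (Bob): dept_id=4 -> matches Security
  - employee 5 (Hank): dept_id=2 -> matches Finance
Match against employees (self):
  - employee 1 (Pete): manager_id=NULL -> NULL
  - employee 2 (Jack): manager_id=NULL -> NULL
  - employee 3 (Carol): manager_id=1 -> Pete
  - employee 4 (Bob): manager_id=NULL -> NULL
  - employee 5 (Hank): manager_id=3 -> Carol

SQL:
SELECT a.name, b.name AS department, c.name AS manager
FROM employees a
LEFT JOIN departments b ON a.dept_id = b.id
LEFT JOIN employees c ON a.manager_id = c.id

Result:
name  | department | manager
------+------------+--------
Pete  | NULL       | NULL   
Jack  | Finance    | NULL   
Carol | NULL       | Pete   
Bob   | Security   | NULL   
Hank  | Finance    | Carol  


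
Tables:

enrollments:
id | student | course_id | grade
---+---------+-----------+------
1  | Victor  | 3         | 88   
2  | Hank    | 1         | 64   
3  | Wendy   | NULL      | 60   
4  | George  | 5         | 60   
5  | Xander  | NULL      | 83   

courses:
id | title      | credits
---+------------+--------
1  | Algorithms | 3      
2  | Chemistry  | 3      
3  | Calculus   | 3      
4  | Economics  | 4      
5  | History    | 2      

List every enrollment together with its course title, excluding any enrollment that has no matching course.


INNER JOIN keeps only enrollments rows whose course_id matches an id in courses. Walk through each enrollment:
  - enrollment 1 (Victor): course_id=3 -> matches Calculus
  - enrollment 2 (Hank): course_id=1 -> matches Algorithms
  - enrollment 3 (Wendy): course_id=NULL, no match -> dropped
  - enrollment 4 (George): course_id=5 -> matches History
  - enrollment 5 (Xander): course_id=NULL, no match -> dropped
So 2 of 5 rows are dropped.

SQL:
SELECT a.student, b.title AS course
FROM enrollments a
INNER JOIN courses b ON a.course_id = b.id

Result:
student | course    
--------+-----------
Victor  | Calculus  
Hank    | Algorithms
George  | History   


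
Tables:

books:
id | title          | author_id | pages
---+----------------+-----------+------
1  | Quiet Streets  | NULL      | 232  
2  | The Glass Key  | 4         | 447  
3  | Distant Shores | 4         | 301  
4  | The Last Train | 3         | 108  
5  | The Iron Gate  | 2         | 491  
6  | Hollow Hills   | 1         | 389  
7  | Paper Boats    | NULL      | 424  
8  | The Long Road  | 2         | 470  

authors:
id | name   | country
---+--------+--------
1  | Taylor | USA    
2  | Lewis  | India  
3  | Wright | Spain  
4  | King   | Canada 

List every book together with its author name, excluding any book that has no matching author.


INNER JOIN keeps only books rows whose author_id matches an id in authors. Walk through each book:
  - book 1 (Quiet Streets): author_id=NULL, no match -> dropped
  - book 2 (The Glass Key): author_id=4 -> matches King
  - book 3 (Distant Shores): author_id=4 -> matches King
  - book 4 (The Last Train): author_id=3 -> matches Wright
  - book 5 (The Iron Gate): author_id=2 -> matches Lewis
  - book 6 (Hollow Hills): author_id=1 -> matches Taylor
  - book 7 (Paper Boats): author_id=NULL, no match -> dropped
  - book 8 (The Long Road): author_id=2 -> matches Lewis
So 2 of 8 rows are dropped.

SQL:
SELECT a.title, b.name AS author
FROM books a
INNER JOIN authors b ON a.author_id = b.id

Result:
title          | author
---------------+-------
The Glass Key  | King  
Distant Shores | King  
The Last Train | Wright
The Iron Gate  | Lewis 
Hollow Hills   | Taylor
The Long Road  | Lewis 


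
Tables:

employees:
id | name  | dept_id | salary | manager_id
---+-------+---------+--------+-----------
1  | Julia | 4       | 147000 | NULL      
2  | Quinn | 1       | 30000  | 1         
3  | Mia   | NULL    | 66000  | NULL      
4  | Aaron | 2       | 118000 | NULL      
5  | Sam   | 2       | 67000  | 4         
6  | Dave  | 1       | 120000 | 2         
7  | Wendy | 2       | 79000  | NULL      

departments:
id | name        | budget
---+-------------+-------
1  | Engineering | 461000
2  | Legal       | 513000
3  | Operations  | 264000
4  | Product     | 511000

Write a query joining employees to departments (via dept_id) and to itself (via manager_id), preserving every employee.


Two LEFT JOINs from the same base table employees: one to departments via dept_id, one to employees itself via manager_id. Both are LEFT so every employee is preserved.
Match against departments:
  - employee 1 (Julia): dept_id=4 -> matches Product
  - employee 2 (Quinn): dept_id=1 -> matches Engineering
  - employee 3 (Mia): dept_id=NULL, no match -> kept with NULL
  - employee 4 (Aaron): dept_id=2 -> matches Legal
  - employee 5 (Sam): dept_id=2 -> matches Legal
  - employee 6 (Dave): dept_id=1 -> matches Engineering
  - employee 7 (Wendy): dept_id=2 -> matches Legal
Match against employees (self):
  - employee 1 (Julia): manager_id=NULL -> NULL
  - employee 2 (Quinn): manager_id=1 -> Julia
  - employee 3 (Mia): manager_id=NULL -> NULL
  - employee 4 (Aaron): manager_id=NULL -> NULL
  - employee 5 (Sam): manager_id=4 -> Aaron
  - employee 6 (Dave): manager_id=2 -> Quinn
  - employee 7 (Wendy): manager_id=NULL -> NULL

SQL:
SELECT a.name, b.name AS department, c.name AS manager
FROM employees a
LEFT JOIN departments b ON a.dept_id = b.id
LEFT JOIN employees c ON a.manager_id = c.id

Result:
name  | department  | manager
------+-------------+--------
Julia | Product     | NULL   
Quinn | Engineering | Julia  
Mia   | NULL        | NULL   
Aaron | Legal       | NULL   
Sam   | Legal       | Aaron  
Dave  | Engineering | Quinn  
Wendy | Legal       | NULL   


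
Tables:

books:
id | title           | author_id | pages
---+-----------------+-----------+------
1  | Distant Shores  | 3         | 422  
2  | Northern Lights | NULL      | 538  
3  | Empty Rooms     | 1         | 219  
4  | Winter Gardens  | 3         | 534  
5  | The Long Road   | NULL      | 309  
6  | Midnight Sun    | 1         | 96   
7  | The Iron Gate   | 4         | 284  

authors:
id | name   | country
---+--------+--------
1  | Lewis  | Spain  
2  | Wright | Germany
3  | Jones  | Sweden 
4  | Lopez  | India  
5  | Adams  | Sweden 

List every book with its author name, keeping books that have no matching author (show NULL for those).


LEFT JOIN keeps every row from books (the left table); where author_id has no match in authors, the author columns become NULL. Walk through each book:
  - book 1 (Distant Shores): author_id=3 -> matches Jones
  - book 2 (Northern Lights): author_id=NULL, no match -> kept with NULL
  - book 3 (Empty Rooms): author_id=1 -> matches Lewis
  - book 4 (Winter Gardens): author_id=3 -> matches Jones
  - book 5 (The Long Road): author_id=NULL, no match -> kept with NULL
  - book 6 (Midnight Sun): author_id=1 -> matches Lewis
  - book 7 (The Iron Gate): author_id=4 -> matches Lopez
All 7 rows appear; 2 have NULL author.

SQL:
SELECT a.title, b.name AS author
FROM books a
LEFT JOIN authors b ON a.author_id = b.id

Result:
title           | author
----------------+-------
Distant Shores  | Jones 
Northern Lights | NULL  
Empty Rooms     | Lewis 
Winter Gardens  | Jones 
The Long Road   | NULL  
Midnight Sun    | Lewis 
The Iron Gate   | Lopez 


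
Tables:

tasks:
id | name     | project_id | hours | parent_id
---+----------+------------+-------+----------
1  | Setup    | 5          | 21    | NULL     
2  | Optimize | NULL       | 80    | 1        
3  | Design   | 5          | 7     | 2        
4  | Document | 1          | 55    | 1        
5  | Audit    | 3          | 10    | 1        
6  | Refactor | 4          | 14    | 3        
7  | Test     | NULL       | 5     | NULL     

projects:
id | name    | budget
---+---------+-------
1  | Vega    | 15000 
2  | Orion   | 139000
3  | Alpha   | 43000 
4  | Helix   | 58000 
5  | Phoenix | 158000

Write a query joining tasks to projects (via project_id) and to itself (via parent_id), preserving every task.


Two LEFT JOINs from the same base table tasks: one to projects via project_id, one to tasks itself via parent_id. Both are LEFT so every task is preserved.
Match against projects:
  - task 1 (Setup): project_id=5 -> matches Phoenix
  - task 2 (Optimize): project_id=NULL, no match -> kept with NULL
  - task 3 (Design): project_id=5 -> matches Phoenix
  - task 4 (Document): project_id=1 -> matches Vega
  - task 5 (Audit): project_id=3 -> matches Alpha
  - task 6 (Refactor): project_id=4 -> matches Helix
  - task 7 (Test): project_id=NULL, no match -> kept with NULL
Match against tasks (self):
  - task 1 (Setup): parent_id=NULL -> NULL
  - task 2 (Optimize): parent_id=1 -> Setup
  - task 3 (Design): parent_id=2 -> Optimize
  - task 4 (Document): parent_id=1 -> Setup
  - task 5 (Audit): parent_id=1 -> Setup
  - task 6 (Refactor): parent_id=3 -> Design
  - task 7 (Test): parent_id=NULL -> NULL

SQL:
SELECT a.name, b.name AS project, c.name AS parent
FROM tasks a
LEFT JOIN projects b ON a.project_id = b.id
LEFT JOIN tasks c ON a.parent_id = c.id

Result:
name     | project | parent  
---------+---------+---------
Setup    | Phoenix | NULL    
Optimize | NULL    | Setup   
Design   | Phoenix | Optimize
Document | Vega    | Setup   
Audit    | Alpha   | Setup   
Refactor | Helix   | Design  
Test     | NULL    | NULL    


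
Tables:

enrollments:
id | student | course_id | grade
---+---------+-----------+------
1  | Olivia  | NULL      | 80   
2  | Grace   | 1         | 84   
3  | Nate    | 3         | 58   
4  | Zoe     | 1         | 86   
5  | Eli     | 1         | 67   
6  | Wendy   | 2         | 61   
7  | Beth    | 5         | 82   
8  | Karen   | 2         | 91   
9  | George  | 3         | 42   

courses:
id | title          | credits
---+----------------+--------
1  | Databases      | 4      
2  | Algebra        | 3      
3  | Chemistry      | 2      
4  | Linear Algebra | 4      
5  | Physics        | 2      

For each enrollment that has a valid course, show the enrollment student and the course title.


INNER JOIN keeps only enrollments rows whose course_id matches an id in courses. Walk through each enrollment:
  - enrollment 1 (Olivia): course_id=NULL, no match -> dropped
  - enrollment 2 (Grace): course_id=1 -> matches Databases
  - enrollment 3 (Nate): course_id=3 -> matches Chemistry
  - enrollment 4 (Zoe): course_id=1 -> matches Databases
  - enrollment 5 (Eli): course_id=1 -> matches Databases
  - enrollment 6 (Wendy): course_id=2 -> matches Algebra
  - enrollment 7 (Beth): course_id=5 -> matches Physics
  - enrollment 8 (Karen): course_id=2 -> matches Algebra
  - enrollment 9 (George): course_id=3 -> matches Chemistry
So 1 of 9 rows is dropped.

SQL:
SELECT a.student, b.title AS course
FROM enrollments a
INNER JOIN courses b ON a.course_id = b.id

Result:
student | course   
--------+----------
Grace   | Databases
Nate    | Chemistry
Zoe     | Databases
Eli     | Databases
Wendy   | Algebra  
Beth    | Physics  
Karen   | Algebra  
George  | Chemistry


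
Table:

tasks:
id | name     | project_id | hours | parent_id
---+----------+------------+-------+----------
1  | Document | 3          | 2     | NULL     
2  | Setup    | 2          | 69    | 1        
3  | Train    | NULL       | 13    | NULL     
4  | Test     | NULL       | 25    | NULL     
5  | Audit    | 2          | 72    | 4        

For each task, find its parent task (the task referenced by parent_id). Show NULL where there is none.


This is a self-join: tasks is joined to a second copy of itself, matching each row's parent_id to another row's id. Use LEFT JOIN so rows with parent_id=NULL are kept.
  - task 1 (Document): parent_id=NULL -> NULL
  - task 2 (Setup): parent_id=1 -> Document
  - task 3 (Train): parent_id=NULL -> NULL
  - task 4 (Test): parent_id=NULL -> NULL
  - task 5 (Audit): parent_id=4 -> Test

SQL:
SELECT a.name AS item, b.name AS parent
FROM tasks a
LEFT JOIN tasks b ON a.parent_id = b.id

Result:
item     | parent  
---------+---------
Document | NULL    
Setup    | Document
Train    | NULL    
Test     | NULL    
Audit    | Test    


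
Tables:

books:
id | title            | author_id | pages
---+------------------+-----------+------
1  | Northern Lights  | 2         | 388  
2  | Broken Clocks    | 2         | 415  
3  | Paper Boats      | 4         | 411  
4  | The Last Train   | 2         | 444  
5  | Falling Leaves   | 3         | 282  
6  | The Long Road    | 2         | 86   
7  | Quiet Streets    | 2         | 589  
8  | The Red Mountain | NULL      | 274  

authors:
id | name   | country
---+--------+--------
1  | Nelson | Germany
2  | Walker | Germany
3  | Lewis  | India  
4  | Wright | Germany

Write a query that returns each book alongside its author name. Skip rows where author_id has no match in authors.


INNER JOIN keeps only books rows whose author_id matches an id in authors. Walk through each book:
  - book 1 (Northern Lights): author_id=2 -> matches Walker
  - book 2 (Broken Clocks): author_id=2 -> matches Walker
  - book 3 (Paper Boats): author_id=4 -> matches Wright
  - book 4 (The Last Train): author_id=2 -> matches Walker
  - book 5 (Falling Leaves): author_id=3 -> matches Lewis
  - book 6 (The Long Road): author_id=2 -> matches Walker
  - book 7 (Quiet Streets): author_id=2 -> matches Walker
  - book 8 (The Red Mountain): author_id=NULL, no match -> dropped
So 1 of 8 rows is dropped.

SQL:
SELECT a.title, b.name AS author
FROM books a
INNER JOIN authors b ON a.author_id = b.id

Result:
title           | author
----------------+-------
Northern Lights | Walker
Broken Clocks   | Walker
Paper Boats     | Wright
The Last Train  | Walker
Falling Leaves  | Lewis 
The Long Road   | Walker
Quiet Streets   | Walker


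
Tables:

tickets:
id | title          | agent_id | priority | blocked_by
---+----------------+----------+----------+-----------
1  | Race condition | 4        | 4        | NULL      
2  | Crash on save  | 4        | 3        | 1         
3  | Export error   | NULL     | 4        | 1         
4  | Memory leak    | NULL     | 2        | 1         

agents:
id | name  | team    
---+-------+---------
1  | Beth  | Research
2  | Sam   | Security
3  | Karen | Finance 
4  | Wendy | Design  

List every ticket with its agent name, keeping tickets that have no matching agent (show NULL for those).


LEFT JOIN keeps every row from tickets (the left table); where agent_id has no match in agents, the agent columns become NULL. Walk through each ticket:
  - ticket 1 (Race condition): agent_id=4 -> matches Wendy
  - ticket 2 (Crash on save): agent_id=4 -> matches Wendy
  - ticket 3 (Export error): agent_id=NULL, no match -> kept with NULL
  - ticket 4 (Memory leak): agent_id=NULL, no match -> kept with NULL
All 4 rows appear; 2 have NULL agent.

SQL:
SELECT a.title, b.name AS agent
FROM tickets a
LEFT JOIN agents b ON a.agent_id = b.id

Result:
title          | agent
---------------+------
Race condition | Wendy
Crash on save  | Wendy
Export error   | NULL 
Memory leak    | NULL 


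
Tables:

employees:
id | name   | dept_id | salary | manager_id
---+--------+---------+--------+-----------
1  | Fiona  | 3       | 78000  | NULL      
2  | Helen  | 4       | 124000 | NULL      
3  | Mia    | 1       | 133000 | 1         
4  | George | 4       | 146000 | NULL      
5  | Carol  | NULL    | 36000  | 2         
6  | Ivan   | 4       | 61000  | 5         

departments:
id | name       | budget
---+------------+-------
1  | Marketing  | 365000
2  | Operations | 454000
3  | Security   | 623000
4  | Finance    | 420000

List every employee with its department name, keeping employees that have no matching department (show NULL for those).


LEFT JOIN keeps every row from employees (the left table); where dept_id has no match in departments, the department columns become NULL. Walk through each employee:
  - employee 1 (Fiona): dept_id=3 -> matches Security
  - employee 2 (Helen): dept_id=4 -> matches Finance
  - employee 3 (Mia): dept_id=1 -> matches Marketing
  - employee 4 (George): dept_id=4 -> matches Finance
  - employee 5 (Carol): dept_id=NULL, no match -> kept with NULL
  - employee 6 (Ivan): dept_id=4 -> matches Finance
All 6 rows appear; 1 has NULL department.

SQL:
SELECT a.name, b.name AS department
FROM employees a
LEFT JOIN departments b ON a.dept_id = b.id

Result:
name   | department
-------+-----------
Fiona  | Security  
Helen  | Finance   
Mia    | Marketing 
George | Finance   
Carol  | NULL      
Ivan   | Finance   


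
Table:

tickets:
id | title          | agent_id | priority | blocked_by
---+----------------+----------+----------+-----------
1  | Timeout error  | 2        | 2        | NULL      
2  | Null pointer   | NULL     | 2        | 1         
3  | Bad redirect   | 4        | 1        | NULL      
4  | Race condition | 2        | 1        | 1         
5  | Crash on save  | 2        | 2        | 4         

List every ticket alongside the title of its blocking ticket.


This is a self-join: tickets is joined to a second copy of itself, matching each row's blocked_by to another row's id. Use LEFT JOIN so rows with blocked_by=NULL are kept.
  - ticket 1 (Timeout error): blocked_by=NULL -> NULL
  - ticket 2 (Null pointer): blocked_by=1 -> Timeout error
  - ticket 3 (Bad redirect): blocked_by=NULL -> NULL
  - ticket 4 (Race condition): blocked_by=1 -> Timeout error
  - ticket 5 (Crash on save): blocked_by=4 -> Race condition

SQL:
SELECT a.title AS item, b.title AS blocked_by
FROM tickets a
LEFT JOIN tickets b ON a.blocked_by = b.id

Result:
item           | blocked_by    
---------------+---------------
Timeout error  | NULL          
Null pointer   | Timeout error 
Bad redirect   | NULL          
Race condition | Timeout error 
Crash on save  | Race condition


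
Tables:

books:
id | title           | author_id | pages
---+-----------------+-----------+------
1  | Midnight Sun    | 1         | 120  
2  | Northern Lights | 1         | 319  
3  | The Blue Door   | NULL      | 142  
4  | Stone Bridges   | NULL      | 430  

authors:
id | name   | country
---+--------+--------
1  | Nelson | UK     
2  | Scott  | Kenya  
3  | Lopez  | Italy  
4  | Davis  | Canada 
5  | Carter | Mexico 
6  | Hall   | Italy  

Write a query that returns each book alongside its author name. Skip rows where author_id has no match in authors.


INNER JOIN keeps only books rows whose author_id matches an id in authors. Walk through each book:
  - book 1 (Midnight Sun): author_id=1 -> matches Nelson
  - book 2 (Northern Lights): author_id=1 -> matches Nelson
  - book 3 (The Blue Door): author_id=NULL, no match -> dropped
  - book 4 (Stone Bridges): author_id=NULL, no match -> dropped
So 2 of 4 rows are dropped.

SQL:
SELECT a.title, b.name AS author
FROM books a
INNER JOIN authors b ON a.author_id = b.id

Result:
title           | author
----------------+-------
Midnight Sun    | Nelson
Northern Lights | Nelson


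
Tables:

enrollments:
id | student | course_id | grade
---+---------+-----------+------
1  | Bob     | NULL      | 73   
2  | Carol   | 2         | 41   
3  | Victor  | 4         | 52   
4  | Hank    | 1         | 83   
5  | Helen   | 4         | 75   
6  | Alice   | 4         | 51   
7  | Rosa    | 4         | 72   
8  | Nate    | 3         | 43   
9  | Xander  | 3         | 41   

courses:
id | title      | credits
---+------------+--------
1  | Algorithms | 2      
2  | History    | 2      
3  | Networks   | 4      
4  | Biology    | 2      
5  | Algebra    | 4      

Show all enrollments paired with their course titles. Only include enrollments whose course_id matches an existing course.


INNER JOIN keeps only enrollments rows whose course_id matches an id in courses. Walk through each enrollment:
  - enrollment 1 (Bob): course_id=NULL, no match -> dropped
  - enrollment 2 (Carol): course_id=2 -> matches History
  - enrollment 3 (Victor): course_id=4 -> matches Biology
  - enrollment 4 (Hank): course_id=1 -> matches Algorithms
  - enrollment 5 (Helen): course_id=4 -> matches Biology
  - enrollment 6 (Alice): course_id=4 -> matches Biology
  - enrollment 7 (Rosa): course_id=4 -> matches Biology
  - enrollment 8 (Nate): course_id=3 -> matches Networks
  - enrollment 9 (Xander): course_id=3 -> matches Networks
So 1 of 9 rows is dropped.

SQL:
SELECT a.student, b.title AS course
FROM enrollments a
INNER JOIN courses b ON a.course_id = b.id

Result:
student | course    
--------+-----------
Carol   | History   
Victor  | Biology   
Hank    | Algorithms
Helen   | Biology   
Alice   | Biology   
Rosa    | Biology   
Nate    | Networks  
Xander  | Networks  


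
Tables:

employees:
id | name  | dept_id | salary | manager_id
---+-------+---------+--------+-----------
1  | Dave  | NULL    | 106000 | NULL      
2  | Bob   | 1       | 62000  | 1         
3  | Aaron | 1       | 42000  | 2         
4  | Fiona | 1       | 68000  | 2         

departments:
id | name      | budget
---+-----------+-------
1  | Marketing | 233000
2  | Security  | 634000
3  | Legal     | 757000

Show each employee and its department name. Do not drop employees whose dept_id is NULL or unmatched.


LEFT JOIN keeps every row from employees (the left table); where dept_id has no match in departments, the department columns become NULL. Walk through each employee:
  - employee 1 (Dave): dept_id=NULL, no match -> kept with NULL
  - employee 2 (Bob): dept_id=1 -> matches Marketing
  - employee 3 (Aaron): dept_id=1 -> matches Marketing
  - employee 4 (Fiona): dept_id=1 -> matches Marketing
All 4 rows appear; 1 has NULL department.

SQL:
SELECT a.name, b.name AS department
FROM employees a
LEFT JOIN departments b ON a.dept_id = b.id

Result:
name  | department
------+-----------
Dave  | NULL      
Bob   | Marketing 
Aaron | Marketing 
Fiona | Marketing 


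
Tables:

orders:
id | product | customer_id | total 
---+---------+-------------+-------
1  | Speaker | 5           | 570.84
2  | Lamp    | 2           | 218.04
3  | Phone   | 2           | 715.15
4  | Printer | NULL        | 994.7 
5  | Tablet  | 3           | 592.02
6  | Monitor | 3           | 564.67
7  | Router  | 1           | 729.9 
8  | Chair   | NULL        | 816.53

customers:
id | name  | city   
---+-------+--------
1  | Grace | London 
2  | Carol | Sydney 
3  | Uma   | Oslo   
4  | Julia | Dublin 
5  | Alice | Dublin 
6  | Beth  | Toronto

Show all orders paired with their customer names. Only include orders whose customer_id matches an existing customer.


INNER JOIN keeps only orders rows whose customer_id matches an id in customers. Walk through each order:
  - order 1 (Speaker): customer_id=5 -> matches Alice
  - order 2 (Lamp): customer_id=2 -> matches Carol
  - order 3 (Phone): customer_id=2 -> matches Carol
  - order 4 (Printer): customer_id=NULL, no match -> dropped
  - order 5 (Tablet): customer_id=3 -> matches Uma
  - order 6 (Monitor): customer_id=3 -> matches Uma
  - order 7 (Router): customer_id=1 -> matches Grace
  - order 8 (Chair): customer_id=NULL, no match -> dropped
So 2 of 8 rows are dropped.

SQL:
SELECT a.product, b.name AS customer
FROM orders a
INNER JOIN customers b ON a.customer_id = b.id

Result:
product | customer
--------+---------
Speaker | Alice   
Lamp    | Carol   
Phone   | Carol   
Tablet  | Uma     
Monitor | Uma     
Router  | Grace   


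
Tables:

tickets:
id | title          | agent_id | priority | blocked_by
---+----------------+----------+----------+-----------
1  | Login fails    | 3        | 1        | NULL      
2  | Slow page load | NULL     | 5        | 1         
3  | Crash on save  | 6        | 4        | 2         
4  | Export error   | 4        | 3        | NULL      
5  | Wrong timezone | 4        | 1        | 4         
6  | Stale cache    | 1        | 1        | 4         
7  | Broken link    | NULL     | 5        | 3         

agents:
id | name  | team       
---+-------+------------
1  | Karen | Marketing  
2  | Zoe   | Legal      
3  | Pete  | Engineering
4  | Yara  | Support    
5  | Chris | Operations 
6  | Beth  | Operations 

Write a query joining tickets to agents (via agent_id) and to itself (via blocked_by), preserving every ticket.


Two LEFT JOINs from the same base table tickets: one to agents via agent_id, one to tickets itself via blocked_by. Both are LEFT so every ticket is preserved.
Match against agents:
  - ticket 1 (Login fails): agent_id=3 -> matches Pete
  - ticket 2 (Slow page load): agent_id=NULL, no match -> kept with NULL
  - ticket 3 (Crash on save): agent_id=6 -> matches Beth
  - ticket 4 (Export error): agent_id=4 -> matches Yara
  - ticket 5 (Wrong timezone): agent_id=4 -> matches Yara
  - ticket 6 (Stale cache): agent_id=1 -> matches Karen
  - ticket 7 (Broken link): agent_id=NULL, no match -> kept with NULL
Match against tickets (self):
  - ticket 1 (Login fails): blocked_by=NULL -> NULL
  - ticket 2 (Slow page load): blocked_by=1 -> Login fails
  - ticket 3 (Crash on save): blocked_by=2 -> Slow page load
  - ticket 4 (Export error): blocked_by=NULL -> NULL
  - ticket 5 (Wrong timezone): blocked_by=4 -> Export error
  - ticket 6 (Stale cache): blocked_by=4 -> Export error
  - ticket 7 (Broken link): blocked_by=3 -> Crash on save

SQL:
SELECT a.title, b.name AS agent, c.title AS blocked_by
FROM tickets a
LEFT JOIN agents b ON a.agent_id = b.id
LEFT JOIN tickets c ON a.blocked_by = c.id

Result:
title          | agent | blocked_by    
---------------+-------+---------------
Login fails    | Pete  | NULL          
Slow page load | NULL  | Login fails   
Crash on save  | Beth  | Slow page load
Export error   | Yara  | NULL          
Wrong timezone | Yara  | Export error  
Stale cache    | Karen | Export error  
Broken link    | NULL  | Crash on save 


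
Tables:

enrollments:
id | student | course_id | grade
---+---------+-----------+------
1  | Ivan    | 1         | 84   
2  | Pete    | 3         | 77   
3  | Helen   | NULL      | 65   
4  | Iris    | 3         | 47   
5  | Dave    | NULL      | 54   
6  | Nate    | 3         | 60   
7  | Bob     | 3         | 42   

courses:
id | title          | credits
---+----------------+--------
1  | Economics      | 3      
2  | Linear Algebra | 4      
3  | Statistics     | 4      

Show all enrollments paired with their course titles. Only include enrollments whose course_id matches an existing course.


INNER JOIN keeps only enrollments rows whose course_id matches an id in courses. Walk through each enrollment:
  - enrollment 1 (Ivan): course_id=1 -> matches Economics
  - enrollment 2 (Pete): course_id=3 -> matches Statistics
  - enrollment 3 (Helen): course_id=NULL, no match -> dropped
  - enrollment 4 (Iris): course_id=3 -> matches Statistics
  - enrollment 5 (Dave): course_id=NULL, no match -> dropped
  - enrollment 6 (Nate): course_id=3 -> matches Statistics
  - enrollment 7 (Bob): course_id=3 -> matches Statistics
So 2 of 7 rows are dropped.

SQL:
SELECT a.student, b.title AS course
FROM enrollments a
INNER JOIN courses b ON a.course_id = b.id

Result:
student | course    
--------+-----------
Ivan    | Economics 
Pete    | Statistics
Iris    | Statistics
Nate    | Statistics
Bob     | Statistics


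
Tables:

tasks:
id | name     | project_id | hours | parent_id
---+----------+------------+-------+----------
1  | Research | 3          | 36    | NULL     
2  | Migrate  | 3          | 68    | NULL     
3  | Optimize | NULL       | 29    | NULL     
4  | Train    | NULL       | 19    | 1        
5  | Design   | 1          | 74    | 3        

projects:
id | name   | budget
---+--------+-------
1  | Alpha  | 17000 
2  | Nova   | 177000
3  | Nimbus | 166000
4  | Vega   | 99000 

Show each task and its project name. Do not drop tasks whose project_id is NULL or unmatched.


LEFT JOIN keeps every row from tasks (the left table); where project_id has no match in projects, the project columns become NULL. Walk through each task:
  - task 1 (Research): project_id=3 -> matches Nimbus
  - task 2 (Migrate): project_id=3 -> matches Nimbus
  - task 3 (Optimize): project_id=NULL, no match -> kept with NULL
  - task 4 (Train): project_id=NULL, no match -> kept with NULL
  - task 5 (Design): project_id=1 -> matches Alpha
All 5 rows appear; 2 have NULL project.

SQL:
SELECT a.name, b.name AS project
FROM tasks a
LEFT JOIN projects b ON a.project_id = b.id

Result:
name     | project
---------+--------
Research | Nimbus 
Migrate  | Nimbus 
Optimize | NULL   
Train    | NULL   
Design   | Alpha  


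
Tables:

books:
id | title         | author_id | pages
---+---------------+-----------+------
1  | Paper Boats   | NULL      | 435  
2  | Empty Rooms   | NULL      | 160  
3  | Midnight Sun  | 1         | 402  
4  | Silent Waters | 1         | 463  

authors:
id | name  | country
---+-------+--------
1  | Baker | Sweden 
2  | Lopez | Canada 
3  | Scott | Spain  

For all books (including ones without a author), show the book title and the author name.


LEFT JOIN keeps every row from books (the left table); where author_id has no match in authors, the author columns become NULL. Walk through each book:
  - book 1 (Paper Boats): author_id=NULL, no match -> kept with NULL
  - book 2 (Empty Rooms): author_id=NULL, no match -> kept with NULL
  - book 3 (Midnight Sun): author_id=1 -> matches Baker
  - book 4 (Silent Waters): author_id=1 -> matches Baker
All 4 rows appear; 2 have NULL author.

SQL:
SELECT a.title, b.name AS author
FROM books a
LEFT JOIN authors b ON a.author_id = b.id

Result:
title         | author
--------------+-------
Paper Boats   | NULL  
Empty Rooms   | NULL  
Midnight Sun  | Baker 
Silent Waters | Baker 


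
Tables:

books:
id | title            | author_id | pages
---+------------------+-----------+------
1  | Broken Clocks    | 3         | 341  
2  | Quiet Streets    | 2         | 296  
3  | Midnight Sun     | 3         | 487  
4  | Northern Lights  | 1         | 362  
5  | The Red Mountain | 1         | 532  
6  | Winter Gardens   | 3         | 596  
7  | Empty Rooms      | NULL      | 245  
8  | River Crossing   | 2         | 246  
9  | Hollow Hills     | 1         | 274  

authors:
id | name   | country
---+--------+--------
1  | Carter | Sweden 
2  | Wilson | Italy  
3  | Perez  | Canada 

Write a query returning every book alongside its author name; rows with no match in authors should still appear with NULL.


LEFT JOIN keeps every row from books (the left table); where author_id has no match in authors, the author columns become NULL. Walk through each book:
  - book 1 (Broken Clocks): author_id=3 -> matches Perez
  - book 2 (Quiet Streets): author_id=2 -> matches Wilson
  - book 3 (Midnight Sun): author_id=3 -> matches Perez
  - book 4 (Northern Lights): author_id=1 -> matches Carter
  - book 5 (The Red Mountain): author_id=1 -> matches Carter
  - book 6 (Winter Gardens): author_id=3 -> matches Perez
  - book 7 (Empty Rooms): author_id=NULL, no match -> kept with NULL
  - book 8 (River Crossing): author_id=2 -> matches Wilson
  - book 9 (Hollow Hills): author_id=1 -> matches Carter
All 9 rows appear; 1 has NULL author.

SQL:
SELECT a.title, b.name AS author
FROM books a
LEFT JOIN authors b ON a.author_id = b.id

Result:
title            | author
-----------------+-------
Broken Clocks    | Perez 
Quiet Streets    | Wilson
Midnight Sun     | Perez 
Northern Lights  | Carter
The Red Mountain | Carter
Winter Gardens   | Perez 
Empty Rooms      | NULL  
River Crossing   | Wilson
Hollow Hills     | Carter


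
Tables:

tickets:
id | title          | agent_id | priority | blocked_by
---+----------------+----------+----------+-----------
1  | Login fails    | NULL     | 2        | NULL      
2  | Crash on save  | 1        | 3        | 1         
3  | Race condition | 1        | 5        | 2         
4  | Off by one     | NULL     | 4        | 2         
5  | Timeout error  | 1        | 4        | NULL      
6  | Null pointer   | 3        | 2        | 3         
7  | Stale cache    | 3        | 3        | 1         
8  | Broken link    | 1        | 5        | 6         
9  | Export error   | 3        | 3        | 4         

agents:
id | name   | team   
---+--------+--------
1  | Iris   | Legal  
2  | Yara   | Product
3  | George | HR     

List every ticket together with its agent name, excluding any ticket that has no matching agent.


INNER JOIN keeps only tickets rows whose agent_id matches an id in agents. Walk through each ticket:
  - ticket 1 (Login fails): agent_id=NULL, no match -> dropped
  - ticket 2 (Crash on save): agent_id=1 -> matches Iris
  - ticket 3 (Race condition): agent_id=1 -> matches Iris
  - ticket 4 (Off by one): agent_id=NULL, no match -> dropped
  - ticket 5 (Timeout error): agent_id=1 -> matches Iris
  - ticket 6 (Null pointer): agent_id=3 -> matches George
  - ticket 7 (Stale cache): agent_id=3 -> matches George
  - ticket 8 (Broken link): agent_id=1 -> matches Iris
  - ticket 9 (Export error): agent_id=3 -> matches George
So 2 of 9 rows are dropped.

SQL:
SELECT a.title, b.name AS agent
FROM tickets a
INNER JOIN agents b ON a.agent_id = b.id

Result:
title          | agent 
---------------+-------
Crash on save  | Iris  
Race condition | Iris  
Timeout error  | Iris  
Null pointer   | George
Stale cache    | George
Broken link    | Iris  
Export error   | George


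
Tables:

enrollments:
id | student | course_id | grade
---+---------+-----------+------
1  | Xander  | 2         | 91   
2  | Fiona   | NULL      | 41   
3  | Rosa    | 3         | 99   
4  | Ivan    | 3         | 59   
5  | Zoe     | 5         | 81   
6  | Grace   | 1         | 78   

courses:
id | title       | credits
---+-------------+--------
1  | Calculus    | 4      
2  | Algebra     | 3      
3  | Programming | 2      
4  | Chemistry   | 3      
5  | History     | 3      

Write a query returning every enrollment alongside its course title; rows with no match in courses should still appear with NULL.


LEFT JOIN keeps every row from enrollments (the left table); where course_id has no match in courses, the course columns become NULL. Walk through each enrollment:
  - enrollment 1 (Xander): course_id=2 -> matches Algebra
  - enrollment 2 (Fiona): course_id=NULL, no match -> kept with NULL
  - enrollment 3 (Rosa): course_id=3 -> matches Programming
  - enrollment 4 (Ivan): course_id=3 -> matches Programming
  - enrollment 5 (Zoe): course_id=5 -> matches History
  - enrollment 6 (Grace): course_id=1 -> matches Calculus
All 6 rows appear; 1 has NULL course.

SQL:
SELECT a.student, b.title AS course
FROM enrollments a
LEFT JOIN courses b ON a.course_id = b.id

Result:
student | course     
--------+------------
Xander  | Algebra    
Fiona   | NULL       
Rosa    | Programming
Ivan    | Programming
Zoe     | History    
Grace   | Calculus   


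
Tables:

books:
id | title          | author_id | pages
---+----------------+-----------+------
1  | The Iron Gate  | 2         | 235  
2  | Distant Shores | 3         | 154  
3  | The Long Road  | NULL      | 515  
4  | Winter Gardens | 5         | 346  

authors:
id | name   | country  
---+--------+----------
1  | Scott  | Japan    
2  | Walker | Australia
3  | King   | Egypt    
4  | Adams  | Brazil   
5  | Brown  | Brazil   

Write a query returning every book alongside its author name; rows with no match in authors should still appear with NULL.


LEFT JOIN keeps every row from books (the left table); where author_id has no match in authors, the author columns become NULL. Walk through each book:
  - book 1 (The Iron Gate): author_id=2 -> matches Walker
  - book 2 (Distant Shores): author_id=3 -> matches King
  - book 3 (The Long Road): author_id=NULL, no match -> kept with NULL
  - book 4 (Winter Gardens): author_id=5 -> matches Brown
All 4 rows appear; 1 has NULL author.

SQL:
SELECT a.title, b.name AS author
FROM books a
LEFT JOIN authors b ON a.author_id = b.id

Result:
title          | author
---------------+-------
The Iron Gate  | Walker
Distant Shores | King  
The Long Road  | NULL  
Winter Gardens | Brown 


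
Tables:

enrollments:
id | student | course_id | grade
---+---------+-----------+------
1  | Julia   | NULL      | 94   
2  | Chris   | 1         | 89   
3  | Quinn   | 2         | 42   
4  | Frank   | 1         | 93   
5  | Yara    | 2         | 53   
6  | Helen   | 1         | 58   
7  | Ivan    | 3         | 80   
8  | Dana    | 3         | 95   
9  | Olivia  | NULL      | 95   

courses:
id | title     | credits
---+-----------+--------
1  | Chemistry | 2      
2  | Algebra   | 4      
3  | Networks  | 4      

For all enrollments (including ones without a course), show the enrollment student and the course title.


LEFT JOIN keeps every row from enrollments (the left table); where course_id has no match in courses, the course columns become NULL. Walk through each enrollment:
  - enrollment 1 (Julia): course_id=NULL, no match -> kept with NULL
  - enrollment 2 (Chris): course_id=1 -> matches Chemistry
  - enrollment 3 (Quinn): course_id=2 -> matches Algebra
  - enrollment 4 (Frank): course_id=1 -> matches Chemistry
  - enrollment 5 (Yara): course_id=2 -> matches Algebra
  - enrollment 6 (Helen): course_id=1 -> matches Chemistry
  - enrollment 7 (Ivan): course_id=3 -> matches Networks
  - enrollment 8 (Dana): course_id=3 -> matches Networks
  - enrollment 9 (Olivia): course_id=NULL, no match -> kept with NULL
All 9 rows appear; 2 have NULL course.

SQL:
SELECT a.student, b.title AS course
FROM enrollments a
LEFT JOIN courses b ON a.course_id = b.id

Result:
student | course   
--------+----------
Julia   | NULL     
Chris   | Chemistry
Quinn   | Algebra  
Frank   | Chemistry
Yara    | Algebra  
Helen   | Chemistry
Ivan    | Networks 
Dana    | Networks 
Olivia  | NULL     
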